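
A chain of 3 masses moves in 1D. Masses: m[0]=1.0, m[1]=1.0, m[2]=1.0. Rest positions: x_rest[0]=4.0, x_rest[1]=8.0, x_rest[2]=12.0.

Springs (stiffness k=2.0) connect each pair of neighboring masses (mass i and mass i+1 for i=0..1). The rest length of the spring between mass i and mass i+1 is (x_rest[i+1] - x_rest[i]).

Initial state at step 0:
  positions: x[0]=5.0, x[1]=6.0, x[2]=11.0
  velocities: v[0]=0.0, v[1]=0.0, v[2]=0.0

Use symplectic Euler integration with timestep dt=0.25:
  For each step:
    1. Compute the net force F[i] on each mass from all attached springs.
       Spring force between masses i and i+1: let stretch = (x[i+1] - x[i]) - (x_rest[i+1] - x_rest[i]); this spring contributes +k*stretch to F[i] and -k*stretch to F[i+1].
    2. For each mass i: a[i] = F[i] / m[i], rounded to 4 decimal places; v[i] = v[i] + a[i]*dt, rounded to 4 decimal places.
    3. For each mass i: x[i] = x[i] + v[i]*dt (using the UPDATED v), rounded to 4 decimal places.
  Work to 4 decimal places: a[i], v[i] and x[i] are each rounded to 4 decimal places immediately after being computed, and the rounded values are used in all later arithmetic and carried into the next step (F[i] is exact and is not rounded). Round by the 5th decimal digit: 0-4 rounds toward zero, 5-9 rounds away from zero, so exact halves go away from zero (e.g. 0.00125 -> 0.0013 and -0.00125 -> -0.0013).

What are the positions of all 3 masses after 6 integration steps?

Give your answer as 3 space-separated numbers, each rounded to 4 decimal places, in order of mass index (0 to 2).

Step 0: x=[5.0000 6.0000 11.0000] v=[0.0000 0.0000 0.0000]
Step 1: x=[4.6250 6.5000 10.8750] v=[-1.5000 2.0000 -0.5000]
Step 2: x=[3.9844 7.3125 10.7031] v=[-2.5625 3.2500 -0.6875]
Step 3: x=[3.2598 8.1328 10.6074] v=[-2.8985 3.2813 -0.3828]
Step 4: x=[2.6443 8.6533 10.7024] v=[-2.4620 2.0821 0.3799]
Step 5: x=[2.2799 8.6789 11.0413] v=[-1.4575 0.1022 1.3554]
Step 6: x=[2.2154 8.1999 11.5849] v=[-0.2580 -1.9161 2.1742]

Answer: 2.2154 8.1999 11.5849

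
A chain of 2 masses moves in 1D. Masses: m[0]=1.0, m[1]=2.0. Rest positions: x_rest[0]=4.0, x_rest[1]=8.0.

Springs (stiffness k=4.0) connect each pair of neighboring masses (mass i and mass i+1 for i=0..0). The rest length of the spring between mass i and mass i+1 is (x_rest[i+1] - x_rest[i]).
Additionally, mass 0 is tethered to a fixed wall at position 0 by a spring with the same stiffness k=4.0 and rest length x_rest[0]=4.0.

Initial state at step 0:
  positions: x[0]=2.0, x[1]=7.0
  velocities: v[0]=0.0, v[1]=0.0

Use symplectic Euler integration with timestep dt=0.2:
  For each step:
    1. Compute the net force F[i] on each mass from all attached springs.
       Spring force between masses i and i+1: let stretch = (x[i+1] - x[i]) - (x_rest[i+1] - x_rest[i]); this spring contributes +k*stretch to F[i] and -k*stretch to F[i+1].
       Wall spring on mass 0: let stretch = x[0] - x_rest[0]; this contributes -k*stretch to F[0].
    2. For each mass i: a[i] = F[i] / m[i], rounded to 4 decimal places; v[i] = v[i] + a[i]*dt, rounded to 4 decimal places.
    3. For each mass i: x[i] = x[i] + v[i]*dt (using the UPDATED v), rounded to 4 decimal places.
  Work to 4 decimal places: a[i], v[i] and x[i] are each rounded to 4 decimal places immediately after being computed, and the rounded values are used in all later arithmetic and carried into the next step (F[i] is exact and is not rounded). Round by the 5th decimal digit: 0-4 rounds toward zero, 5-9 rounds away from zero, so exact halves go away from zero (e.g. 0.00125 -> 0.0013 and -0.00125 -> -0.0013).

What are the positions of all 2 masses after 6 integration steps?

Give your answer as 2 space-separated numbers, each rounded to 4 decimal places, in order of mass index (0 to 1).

Step 0: x=[2.0000 7.0000] v=[0.0000 0.0000]
Step 1: x=[2.4800 6.9200] v=[2.4000 -0.4000]
Step 2: x=[3.2736 6.8048] v=[3.9680 -0.5760]
Step 3: x=[4.1084 6.7271] v=[4.1741 -0.3885]
Step 4: x=[4.7049 6.7599] v=[2.9823 0.1640]
Step 5: x=[4.8774 6.9483] v=[0.8624 0.9420]
Step 6: x=[4.6008 7.2910] v=[-1.3828 1.7136]

Answer: 4.6008 7.2910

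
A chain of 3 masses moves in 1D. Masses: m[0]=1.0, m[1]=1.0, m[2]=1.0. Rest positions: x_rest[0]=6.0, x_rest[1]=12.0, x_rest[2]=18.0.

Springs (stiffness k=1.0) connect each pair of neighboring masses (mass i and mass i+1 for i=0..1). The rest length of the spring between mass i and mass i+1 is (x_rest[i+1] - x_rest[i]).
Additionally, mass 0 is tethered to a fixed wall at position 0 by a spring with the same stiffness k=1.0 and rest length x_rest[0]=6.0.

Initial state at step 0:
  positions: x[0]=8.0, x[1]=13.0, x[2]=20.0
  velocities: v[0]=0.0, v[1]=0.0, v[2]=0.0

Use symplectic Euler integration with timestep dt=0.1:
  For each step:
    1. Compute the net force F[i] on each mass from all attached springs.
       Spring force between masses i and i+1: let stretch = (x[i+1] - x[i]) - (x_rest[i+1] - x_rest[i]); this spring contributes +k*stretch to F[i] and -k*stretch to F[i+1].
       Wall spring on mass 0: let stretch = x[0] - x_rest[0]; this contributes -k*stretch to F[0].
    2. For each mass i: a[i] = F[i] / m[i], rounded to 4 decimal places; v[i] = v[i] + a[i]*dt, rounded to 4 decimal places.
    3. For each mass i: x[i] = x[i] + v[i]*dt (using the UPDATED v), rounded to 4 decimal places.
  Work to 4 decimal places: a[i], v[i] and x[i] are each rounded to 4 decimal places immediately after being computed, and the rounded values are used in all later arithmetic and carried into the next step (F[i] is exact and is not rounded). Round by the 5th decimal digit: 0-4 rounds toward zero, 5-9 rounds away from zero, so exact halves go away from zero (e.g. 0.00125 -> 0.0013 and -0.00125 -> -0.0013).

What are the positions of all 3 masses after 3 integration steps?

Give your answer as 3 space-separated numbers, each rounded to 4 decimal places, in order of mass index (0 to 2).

Answer: 7.8240 13.1160 19.9415

Derivation:
Step 0: x=[8.0000 13.0000 20.0000] v=[0.0000 0.0000 0.0000]
Step 1: x=[7.9700 13.0200 19.9900] v=[-0.3000 0.2000 -0.1000]
Step 2: x=[7.9108 13.0592 19.9703] v=[-0.5920 0.3920 -0.1970]
Step 3: x=[7.8240 13.1160 19.9415] v=[-0.8682 0.5683 -0.2881]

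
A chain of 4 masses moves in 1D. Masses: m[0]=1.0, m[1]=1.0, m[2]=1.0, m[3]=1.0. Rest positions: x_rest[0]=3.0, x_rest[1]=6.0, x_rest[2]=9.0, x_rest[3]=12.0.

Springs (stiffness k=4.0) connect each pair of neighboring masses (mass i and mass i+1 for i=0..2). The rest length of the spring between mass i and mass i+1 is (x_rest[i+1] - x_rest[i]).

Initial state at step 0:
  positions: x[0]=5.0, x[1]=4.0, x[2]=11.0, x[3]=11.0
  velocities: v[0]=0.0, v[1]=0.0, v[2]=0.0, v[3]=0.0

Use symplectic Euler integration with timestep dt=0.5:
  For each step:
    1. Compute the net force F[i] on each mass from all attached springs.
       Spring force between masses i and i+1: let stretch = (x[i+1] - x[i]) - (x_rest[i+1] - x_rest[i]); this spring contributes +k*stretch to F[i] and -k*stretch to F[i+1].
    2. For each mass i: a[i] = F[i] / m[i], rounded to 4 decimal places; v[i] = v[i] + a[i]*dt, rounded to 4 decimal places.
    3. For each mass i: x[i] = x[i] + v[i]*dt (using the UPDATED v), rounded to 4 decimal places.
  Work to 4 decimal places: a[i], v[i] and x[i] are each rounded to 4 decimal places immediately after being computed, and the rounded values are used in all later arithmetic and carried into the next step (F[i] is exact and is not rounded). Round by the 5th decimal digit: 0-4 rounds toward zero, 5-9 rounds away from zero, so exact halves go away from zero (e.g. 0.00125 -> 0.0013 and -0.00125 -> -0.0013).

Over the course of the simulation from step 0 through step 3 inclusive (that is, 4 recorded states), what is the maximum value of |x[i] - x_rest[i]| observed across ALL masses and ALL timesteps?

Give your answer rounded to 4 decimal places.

Step 0: x=[5.0000 4.0000 11.0000 11.0000] v=[0.0000 0.0000 0.0000 0.0000]
Step 1: x=[1.0000 12.0000 4.0000 14.0000] v=[-8.0000 16.0000 -14.0000 6.0000]
Step 2: x=[5.0000 1.0000 15.0000 10.0000] v=[8.0000 -22.0000 22.0000 -8.0000]
Step 3: x=[2.0000 8.0000 7.0000 14.0000] v=[-6.0000 14.0000 -16.0000 8.0000]
Max displacement = 6.0000

Answer: 6.0000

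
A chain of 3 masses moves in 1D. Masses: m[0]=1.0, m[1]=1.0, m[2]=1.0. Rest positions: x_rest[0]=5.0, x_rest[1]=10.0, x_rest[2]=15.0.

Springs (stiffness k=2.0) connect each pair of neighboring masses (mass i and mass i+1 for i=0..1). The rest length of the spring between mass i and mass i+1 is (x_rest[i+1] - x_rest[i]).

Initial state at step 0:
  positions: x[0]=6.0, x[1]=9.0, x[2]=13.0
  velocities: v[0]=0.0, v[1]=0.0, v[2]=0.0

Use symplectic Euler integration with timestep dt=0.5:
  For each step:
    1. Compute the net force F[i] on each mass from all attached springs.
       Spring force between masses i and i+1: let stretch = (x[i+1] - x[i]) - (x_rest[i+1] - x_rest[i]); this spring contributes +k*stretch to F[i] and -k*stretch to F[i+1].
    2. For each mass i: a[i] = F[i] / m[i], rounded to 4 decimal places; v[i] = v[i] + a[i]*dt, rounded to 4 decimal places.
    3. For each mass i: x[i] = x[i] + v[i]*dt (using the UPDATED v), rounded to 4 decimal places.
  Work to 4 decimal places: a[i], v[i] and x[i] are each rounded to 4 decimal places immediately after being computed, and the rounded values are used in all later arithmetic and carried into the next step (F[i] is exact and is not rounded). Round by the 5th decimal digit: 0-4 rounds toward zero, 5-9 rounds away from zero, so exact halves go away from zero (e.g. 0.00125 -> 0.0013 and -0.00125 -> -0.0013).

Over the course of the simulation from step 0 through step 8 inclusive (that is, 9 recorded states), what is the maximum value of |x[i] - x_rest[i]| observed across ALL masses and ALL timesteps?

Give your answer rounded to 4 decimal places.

Step 0: x=[6.0000 9.0000 13.0000] v=[0.0000 0.0000 0.0000]
Step 1: x=[5.0000 9.5000 13.5000] v=[-2.0000 1.0000 1.0000]
Step 2: x=[3.7500 9.7500 14.5000] v=[-2.5000 0.5000 2.0000]
Step 3: x=[3.0000 9.3750 15.6250] v=[-1.5000 -0.7500 2.2500]
Step 4: x=[2.9375 8.9375 16.1250] v=[-0.1250 -0.8750 1.0000]
Step 5: x=[3.3750 9.0938 15.5313] v=[0.8750 0.3125 -1.1875]
Step 6: x=[4.1719 9.6094 14.2188] v=[1.5938 1.0312 -2.6250]
Step 7: x=[5.1876 9.7110 13.1016] v=[2.0313 0.2031 -2.2344]
Step 8: x=[5.9650 9.2462 12.7891] v=[1.5547 -0.9297 -0.6250]
Max displacement = 2.2109

Answer: 2.2109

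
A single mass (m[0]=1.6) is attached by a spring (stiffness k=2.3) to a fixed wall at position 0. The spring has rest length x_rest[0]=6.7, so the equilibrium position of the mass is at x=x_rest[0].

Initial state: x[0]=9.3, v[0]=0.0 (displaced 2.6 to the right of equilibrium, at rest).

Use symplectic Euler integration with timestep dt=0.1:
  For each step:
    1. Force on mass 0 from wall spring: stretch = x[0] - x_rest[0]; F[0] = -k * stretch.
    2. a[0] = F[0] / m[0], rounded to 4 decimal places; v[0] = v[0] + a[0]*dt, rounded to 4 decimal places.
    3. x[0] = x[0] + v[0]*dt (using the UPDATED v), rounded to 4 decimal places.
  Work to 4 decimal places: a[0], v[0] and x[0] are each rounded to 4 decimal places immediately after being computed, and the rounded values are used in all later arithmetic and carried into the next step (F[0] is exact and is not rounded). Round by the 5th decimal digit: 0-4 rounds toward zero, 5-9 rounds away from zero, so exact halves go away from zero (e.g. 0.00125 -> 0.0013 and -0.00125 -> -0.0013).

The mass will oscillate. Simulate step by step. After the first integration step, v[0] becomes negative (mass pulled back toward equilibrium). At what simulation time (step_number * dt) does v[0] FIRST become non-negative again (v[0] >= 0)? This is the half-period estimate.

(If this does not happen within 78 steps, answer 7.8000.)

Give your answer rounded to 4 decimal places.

Answer: 2.7000

Derivation:
Step 0: x=[9.3000] v=[0.0000]
Step 1: x=[9.2626] v=[-0.3738]
Step 2: x=[9.1884] v=[-0.7422]
Step 3: x=[9.0784] v=[-1.0999]
Step 4: x=[8.9342] v=[-1.4418]
Step 5: x=[8.7579] v=[-1.7630]
Step 6: x=[8.5520] v=[-2.0588]
Step 7: x=[8.3195] v=[-2.3250]
Step 8: x=[8.0637] v=[-2.5578]
Step 9: x=[7.7883] v=[-2.7538]
Step 10: x=[7.4973] v=[-2.9102]
Step 11: x=[7.1948] v=[-3.0248]
Step 12: x=[6.8852] v=[-3.0959]
Step 13: x=[6.5730] v=[-3.1225]
Step 14: x=[6.2626] v=[-3.1042]
Step 15: x=[5.9585] v=[-3.0413]
Step 16: x=[5.6650] v=[-2.9347]
Step 17: x=[5.3864] v=[-2.7859]
Step 18: x=[5.1267] v=[-2.5971]
Step 19: x=[4.8896] v=[-2.3709]
Step 20: x=[4.6785] v=[-2.1107]
Step 21: x=[4.4965] v=[-1.8201]
Step 22: x=[4.3462] v=[-1.5034]
Step 23: x=[4.2297] v=[-1.1650]
Step 24: x=[4.1487] v=[-0.8099]
Step 25: x=[4.1044] v=[-0.4432]
Step 26: x=[4.0974] v=[-0.0701]
Step 27: x=[4.1278] v=[0.3040]
First v>=0 after going negative at step 27, time=2.7000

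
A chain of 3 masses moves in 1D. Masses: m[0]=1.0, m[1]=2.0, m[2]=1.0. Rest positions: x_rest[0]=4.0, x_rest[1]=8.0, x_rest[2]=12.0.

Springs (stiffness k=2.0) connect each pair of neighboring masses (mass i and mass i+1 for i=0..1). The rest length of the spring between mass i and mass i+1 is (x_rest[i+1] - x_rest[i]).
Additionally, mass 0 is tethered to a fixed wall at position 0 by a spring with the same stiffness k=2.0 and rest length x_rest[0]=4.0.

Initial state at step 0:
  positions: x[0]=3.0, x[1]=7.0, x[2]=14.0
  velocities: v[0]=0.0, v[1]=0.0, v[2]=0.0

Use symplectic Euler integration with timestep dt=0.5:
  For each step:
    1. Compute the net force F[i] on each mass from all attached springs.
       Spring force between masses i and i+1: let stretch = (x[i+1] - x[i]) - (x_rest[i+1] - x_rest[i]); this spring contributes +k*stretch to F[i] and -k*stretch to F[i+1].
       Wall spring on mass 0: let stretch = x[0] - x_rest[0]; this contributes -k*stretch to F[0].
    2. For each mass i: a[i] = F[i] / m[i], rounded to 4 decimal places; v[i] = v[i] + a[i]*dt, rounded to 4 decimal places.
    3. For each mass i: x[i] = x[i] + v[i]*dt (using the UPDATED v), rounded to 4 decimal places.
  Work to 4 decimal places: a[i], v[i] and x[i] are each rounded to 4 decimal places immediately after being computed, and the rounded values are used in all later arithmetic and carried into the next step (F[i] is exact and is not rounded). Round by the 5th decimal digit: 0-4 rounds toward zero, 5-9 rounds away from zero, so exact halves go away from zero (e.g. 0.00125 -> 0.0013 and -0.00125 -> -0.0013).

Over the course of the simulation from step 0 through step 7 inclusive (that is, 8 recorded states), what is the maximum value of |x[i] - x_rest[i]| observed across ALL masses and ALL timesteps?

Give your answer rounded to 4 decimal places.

Answer: 2.2500

Derivation:
Step 0: x=[3.0000 7.0000 14.0000] v=[0.0000 0.0000 0.0000]
Step 1: x=[3.5000 7.7500 12.5000] v=[1.0000 1.5000 -3.0000]
Step 2: x=[4.3750 8.6250 10.6250] v=[1.7500 1.7500 -3.7500]
Step 3: x=[5.1875 8.9375 9.7500] v=[1.6250 0.6250 -1.7500]
Step 4: x=[5.2813 8.5156 10.4688] v=[0.1875 -0.8438 1.4375]
Step 5: x=[4.3516 7.7734 12.2110] v=[-1.8595 -1.4844 3.4843]
Step 6: x=[2.9570 7.2852 13.7344] v=[-2.7893 -0.9765 3.0467]
Step 7: x=[2.2480 7.3272 14.0332] v=[-1.4181 0.0840 0.5975]
Max displacement = 2.2500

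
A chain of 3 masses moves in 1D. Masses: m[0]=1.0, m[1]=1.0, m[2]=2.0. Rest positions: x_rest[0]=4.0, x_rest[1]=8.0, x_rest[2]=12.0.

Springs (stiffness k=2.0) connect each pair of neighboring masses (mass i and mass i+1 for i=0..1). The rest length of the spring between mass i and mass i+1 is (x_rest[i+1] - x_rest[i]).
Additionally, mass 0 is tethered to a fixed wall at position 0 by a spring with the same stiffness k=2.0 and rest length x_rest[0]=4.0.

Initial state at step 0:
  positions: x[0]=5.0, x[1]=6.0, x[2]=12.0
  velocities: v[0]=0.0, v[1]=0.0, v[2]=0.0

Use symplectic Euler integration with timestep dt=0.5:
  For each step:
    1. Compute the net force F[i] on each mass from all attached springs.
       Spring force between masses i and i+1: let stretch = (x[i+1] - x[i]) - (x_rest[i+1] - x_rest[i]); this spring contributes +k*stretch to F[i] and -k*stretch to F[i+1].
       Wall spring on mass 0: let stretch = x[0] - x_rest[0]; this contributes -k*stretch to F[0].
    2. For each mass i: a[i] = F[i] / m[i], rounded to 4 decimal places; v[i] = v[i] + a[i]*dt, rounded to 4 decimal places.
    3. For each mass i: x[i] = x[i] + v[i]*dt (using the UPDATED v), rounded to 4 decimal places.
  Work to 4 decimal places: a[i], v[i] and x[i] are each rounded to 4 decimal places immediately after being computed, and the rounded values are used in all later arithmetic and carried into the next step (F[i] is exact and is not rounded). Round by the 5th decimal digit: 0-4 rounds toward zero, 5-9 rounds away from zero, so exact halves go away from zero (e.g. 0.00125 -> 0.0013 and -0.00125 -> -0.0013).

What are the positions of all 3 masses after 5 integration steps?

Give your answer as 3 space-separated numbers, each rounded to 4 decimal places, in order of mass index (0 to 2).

Step 0: x=[5.0000 6.0000 12.0000] v=[0.0000 0.0000 0.0000]
Step 1: x=[3.0000 8.5000 11.5000] v=[-4.0000 5.0000 -1.0000]
Step 2: x=[2.2500 9.7500 11.2500] v=[-1.5000 2.5000 -0.5000]
Step 3: x=[4.1250 8.0000 11.6250] v=[3.7500 -3.5000 0.7500]
Step 4: x=[5.8750 6.1250 12.0938] v=[3.5000 -3.7500 0.9375]
Step 5: x=[4.8125 7.1094 12.0704] v=[-2.1250 1.9688 -0.0469]

Answer: 4.8125 7.1094 12.0704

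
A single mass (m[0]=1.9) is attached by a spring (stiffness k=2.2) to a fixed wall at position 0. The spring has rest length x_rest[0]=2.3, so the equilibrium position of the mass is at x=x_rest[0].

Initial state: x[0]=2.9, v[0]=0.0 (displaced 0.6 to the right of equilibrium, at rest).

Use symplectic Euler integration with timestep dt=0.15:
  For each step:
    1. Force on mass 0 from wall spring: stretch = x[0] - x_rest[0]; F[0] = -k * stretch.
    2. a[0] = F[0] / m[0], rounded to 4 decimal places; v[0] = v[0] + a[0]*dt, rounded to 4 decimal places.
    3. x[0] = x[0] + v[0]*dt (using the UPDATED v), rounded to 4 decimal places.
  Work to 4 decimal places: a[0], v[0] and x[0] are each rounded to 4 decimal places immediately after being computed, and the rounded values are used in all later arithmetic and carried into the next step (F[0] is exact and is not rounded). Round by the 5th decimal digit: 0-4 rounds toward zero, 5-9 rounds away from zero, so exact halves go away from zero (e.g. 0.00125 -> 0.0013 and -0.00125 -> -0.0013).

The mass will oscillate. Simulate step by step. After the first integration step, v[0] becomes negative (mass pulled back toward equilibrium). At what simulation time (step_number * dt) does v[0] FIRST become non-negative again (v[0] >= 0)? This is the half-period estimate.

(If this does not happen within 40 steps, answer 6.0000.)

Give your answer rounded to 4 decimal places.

Answer: 3.0000

Derivation:
Step 0: x=[2.9000] v=[0.0000]
Step 1: x=[2.8844] v=[-0.1042]
Step 2: x=[2.8535] v=[-0.2057]
Step 3: x=[2.8082] v=[-0.3018]
Step 4: x=[2.7497] v=[-0.3901]
Step 5: x=[2.6795] v=[-0.4682]
Step 6: x=[2.5994] v=[-0.5341]
Step 7: x=[2.5115] v=[-0.5861]
Step 8: x=[2.4181] v=[-0.6228]
Step 9: x=[2.3216] v=[-0.6433]
Step 10: x=[2.2245] v=[-0.6471]
Step 11: x=[2.1294] v=[-0.6340]
Step 12: x=[2.0387] v=[-0.6044]
Step 13: x=[1.9549] v=[-0.5590]
Step 14: x=[1.8800] v=[-0.4991]
Step 15: x=[1.8161] v=[-0.4262]
Step 16: x=[1.7648] v=[-0.3422]
Step 17: x=[1.7274] v=[-0.2492]
Step 18: x=[1.7049] v=[-0.1498]
Step 19: x=[1.6979] v=[-0.0464]
Step 20: x=[1.7066] v=[0.0582]
First v>=0 after going negative at step 20, time=3.0000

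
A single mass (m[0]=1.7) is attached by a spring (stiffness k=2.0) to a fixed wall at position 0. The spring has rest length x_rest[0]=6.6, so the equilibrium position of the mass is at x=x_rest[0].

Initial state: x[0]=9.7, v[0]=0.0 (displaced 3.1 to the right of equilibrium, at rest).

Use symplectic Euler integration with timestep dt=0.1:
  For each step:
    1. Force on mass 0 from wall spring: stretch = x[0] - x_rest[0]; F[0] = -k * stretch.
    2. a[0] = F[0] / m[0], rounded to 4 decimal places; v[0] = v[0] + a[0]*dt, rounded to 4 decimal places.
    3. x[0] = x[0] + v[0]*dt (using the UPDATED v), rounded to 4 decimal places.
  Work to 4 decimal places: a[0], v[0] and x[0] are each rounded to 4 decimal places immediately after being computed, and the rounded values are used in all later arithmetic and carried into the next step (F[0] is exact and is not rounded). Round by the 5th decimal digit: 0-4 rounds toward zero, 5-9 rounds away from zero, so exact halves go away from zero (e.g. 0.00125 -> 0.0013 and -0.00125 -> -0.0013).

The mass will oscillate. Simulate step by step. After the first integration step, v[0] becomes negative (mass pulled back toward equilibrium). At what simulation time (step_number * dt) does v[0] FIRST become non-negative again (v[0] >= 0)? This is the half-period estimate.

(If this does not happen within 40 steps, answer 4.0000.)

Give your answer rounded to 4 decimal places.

Step 0: x=[9.7000] v=[0.0000]
Step 1: x=[9.6635] v=[-0.3647]
Step 2: x=[9.5910] v=[-0.7251]
Step 3: x=[9.4833] v=[-1.0770]
Step 4: x=[9.3417] v=[-1.4162]
Step 5: x=[9.1678] v=[-1.7388]
Step 6: x=[8.9637] v=[-2.0409]
Step 7: x=[8.7318] v=[-2.3190]
Step 8: x=[8.4748] v=[-2.5698]
Step 9: x=[8.1958] v=[-2.7904]
Step 10: x=[7.8980] v=[-2.9781]
Step 11: x=[7.5849] v=[-3.1308]
Step 12: x=[7.2602] v=[-3.2467]
Step 13: x=[6.9278] v=[-3.3244]
Step 14: x=[6.5915] v=[-3.3630]
Step 15: x=[6.2553] v=[-3.3620]
Step 16: x=[5.9232] v=[-3.3215]
Step 17: x=[5.5990] v=[-3.2419]
Step 18: x=[5.2866] v=[-3.1241]
Step 19: x=[4.9896] v=[-2.9696]
Step 20: x=[4.7116] v=[-2.7801]
Step 21: x=[4.4558] v=[-2.5579]
Step 22: x=[4.2252] v=[-2.3056]
Step 23: x=[4.0226] v=[-2.0262]
Step 24: x=[3.8503] v=[-1.7230]
Step 25: x=[3.7104] v=[-1.3995]
Step 26: x=[3.6044] v=[-1.0596]
Step 27: x=[3.5337] v=[-0.7072]
Step 28: x=[3.4991] v=[-0.3465]
Step 29: x=[3.5009] v=[0.0183]
First v>=0 after going negative at step 29, time=2.9000

Answer: 2.9000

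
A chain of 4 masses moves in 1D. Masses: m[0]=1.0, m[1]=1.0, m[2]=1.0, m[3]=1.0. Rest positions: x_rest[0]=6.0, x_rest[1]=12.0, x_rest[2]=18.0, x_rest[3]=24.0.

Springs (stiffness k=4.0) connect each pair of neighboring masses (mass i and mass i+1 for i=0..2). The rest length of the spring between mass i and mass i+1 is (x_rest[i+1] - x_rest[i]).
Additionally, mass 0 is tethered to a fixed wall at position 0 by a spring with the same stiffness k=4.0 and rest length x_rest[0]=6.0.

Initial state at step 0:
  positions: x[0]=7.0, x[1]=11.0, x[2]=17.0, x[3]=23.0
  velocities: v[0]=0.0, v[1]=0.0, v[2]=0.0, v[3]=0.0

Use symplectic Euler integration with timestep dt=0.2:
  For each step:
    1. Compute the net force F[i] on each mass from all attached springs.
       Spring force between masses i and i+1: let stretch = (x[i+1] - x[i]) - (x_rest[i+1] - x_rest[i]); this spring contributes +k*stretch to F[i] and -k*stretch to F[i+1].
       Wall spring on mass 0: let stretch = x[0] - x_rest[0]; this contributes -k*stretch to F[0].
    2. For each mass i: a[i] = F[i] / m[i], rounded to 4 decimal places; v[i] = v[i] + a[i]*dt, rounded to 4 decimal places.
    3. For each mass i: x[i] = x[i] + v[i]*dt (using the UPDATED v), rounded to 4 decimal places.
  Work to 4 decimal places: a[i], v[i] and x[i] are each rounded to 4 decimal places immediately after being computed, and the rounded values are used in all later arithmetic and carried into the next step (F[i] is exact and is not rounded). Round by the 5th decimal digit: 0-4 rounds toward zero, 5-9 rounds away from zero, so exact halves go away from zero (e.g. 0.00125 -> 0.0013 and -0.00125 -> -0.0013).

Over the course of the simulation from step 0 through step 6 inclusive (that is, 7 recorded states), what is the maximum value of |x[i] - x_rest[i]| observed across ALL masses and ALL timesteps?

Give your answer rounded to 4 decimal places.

Step 0: x=[7.0000 11.0000 17.0000 23.0000] v=[0.0000 0.0000 0.0000 0.0000]
Step 1: x=[6.5200 11.3200 17.0000 23.0000] v=[-2.4000 1.6000 0.0000 0.0000]
Step 2: x=[5.7648 11.7808 17.0512 23.0000] v=[-3.7760 2.3040 0.2560 0.0000]
Step 3: x=[5.0498 12.1223 17.2109 23.0082] v=[-3.5750 1.7075 0.7987 0.0410]
Step 4: x=[4.6584 12.1464 17.4840 23.0488] v=[-1.9568 0.1204 1.3657 0.2032]
Step 5: x=[4.7198 11.8264 17.7935 23.1591] v=[0.3069 -1.5999 1.5475 0.5514]
Step 6: x=[5.1631 11.3241 18.0068 23.3709] v=[2.2163 -2.5115 1.0663 1.0589]
Max displacement = 1.3416

Answer: 1.3416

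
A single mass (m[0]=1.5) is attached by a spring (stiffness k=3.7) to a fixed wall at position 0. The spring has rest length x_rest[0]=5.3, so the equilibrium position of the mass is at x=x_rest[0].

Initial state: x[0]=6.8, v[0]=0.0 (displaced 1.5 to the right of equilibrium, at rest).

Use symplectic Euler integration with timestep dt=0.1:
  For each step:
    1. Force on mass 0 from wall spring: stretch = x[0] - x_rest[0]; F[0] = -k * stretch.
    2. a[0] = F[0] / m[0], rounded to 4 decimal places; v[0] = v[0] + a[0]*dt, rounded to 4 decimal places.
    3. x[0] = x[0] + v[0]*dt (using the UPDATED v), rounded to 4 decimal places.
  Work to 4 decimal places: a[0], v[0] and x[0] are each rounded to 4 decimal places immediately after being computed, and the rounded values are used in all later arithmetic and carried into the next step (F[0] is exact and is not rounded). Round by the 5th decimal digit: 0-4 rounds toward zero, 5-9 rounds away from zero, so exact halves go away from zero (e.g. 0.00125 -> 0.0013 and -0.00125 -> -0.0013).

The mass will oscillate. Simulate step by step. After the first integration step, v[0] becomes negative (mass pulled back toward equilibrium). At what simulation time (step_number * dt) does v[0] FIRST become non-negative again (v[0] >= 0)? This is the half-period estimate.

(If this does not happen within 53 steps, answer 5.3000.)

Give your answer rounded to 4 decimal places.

Answer: 2.0000

Derivation:
Step 0: x=[6.8000] v=[0.0000]
Step 1: x=[6.7630] v=[-0.3700]
Step 2: x=[6.6899] v=[-0.7309]
Step 3: x=[6.5825] v=[-1.0737]
Step 4: x=[6.4435] v=[-1.3901]
Step 5: x=[6.2763] v=[-1.6722]
Step 6: x=[6.0850] v=[-1.9130]
Step 7: x=[5.8743] v=[-2.1066]
Step 8: x=[5.6495] v=[-2.2483]
Step 9: x=[5.4161] v=[-2.3345]
Step 10: x=[5.1798] v=[-2.3631]
Step 11: x=[4.9465] v=[-2.3335]
Step 12: x=[4.7219] v=[-2.2463]
Step 13: x=[4.5115] v=[-2.1037]
Step 14: x=[4.3206] v=[-1.9092]
Step 15: x=[4.1538] v=[-1.6676]
Step 16: x=[4.0153] v=[-1.3849]
Step 17: x=[3.9085] v=[-1.0680]
Step 18: x=[3.8360] v=[-0.7248]
Step 19: x=[3.7996] v=[-0.3637]
Step 20: x=[3.8002] v=[0.0064]
First v>=0 after going negative at step 20, time=2.0000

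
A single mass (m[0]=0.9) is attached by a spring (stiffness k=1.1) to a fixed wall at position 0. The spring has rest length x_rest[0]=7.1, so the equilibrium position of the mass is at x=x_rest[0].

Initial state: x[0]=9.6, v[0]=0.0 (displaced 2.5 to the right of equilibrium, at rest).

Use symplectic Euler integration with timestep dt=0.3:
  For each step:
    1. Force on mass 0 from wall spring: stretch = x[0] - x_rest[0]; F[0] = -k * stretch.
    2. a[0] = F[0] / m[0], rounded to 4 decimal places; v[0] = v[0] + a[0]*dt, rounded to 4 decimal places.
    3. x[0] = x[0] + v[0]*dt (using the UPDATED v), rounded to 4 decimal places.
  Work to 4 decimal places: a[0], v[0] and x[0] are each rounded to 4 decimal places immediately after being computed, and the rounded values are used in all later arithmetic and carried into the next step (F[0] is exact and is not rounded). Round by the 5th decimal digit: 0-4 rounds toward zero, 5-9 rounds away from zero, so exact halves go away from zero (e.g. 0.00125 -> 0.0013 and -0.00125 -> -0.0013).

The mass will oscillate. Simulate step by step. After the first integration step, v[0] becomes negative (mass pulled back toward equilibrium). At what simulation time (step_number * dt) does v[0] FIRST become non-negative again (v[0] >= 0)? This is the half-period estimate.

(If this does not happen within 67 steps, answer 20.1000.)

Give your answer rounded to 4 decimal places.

Step 0: x=[9.6000] v=[0.0000]
Step 1: x=[9.3250] v=[-0.9167]
Step 2: x=[8.8053] v=[-1.7325]
Step 3: x=[8.0980] v=[-2.3578]
Step 4: x=[7.2809] v=[-2.7237]
Step 5: x=[6.4439] v=[-2.7900]
Step 6: x=[5.6791] v=[-2.5494]
Step 7: x=[5.0706] v=[-2.0284]
Step 8: x=[4.6853] v=[-1.2843]
Step 9: x=[4.5656] v=[-0.3989]
Step 10: x=[4.7247] v=[0.5304]
First v>=0 after going negative at step 10, time=3.0000

Answer: 3.0000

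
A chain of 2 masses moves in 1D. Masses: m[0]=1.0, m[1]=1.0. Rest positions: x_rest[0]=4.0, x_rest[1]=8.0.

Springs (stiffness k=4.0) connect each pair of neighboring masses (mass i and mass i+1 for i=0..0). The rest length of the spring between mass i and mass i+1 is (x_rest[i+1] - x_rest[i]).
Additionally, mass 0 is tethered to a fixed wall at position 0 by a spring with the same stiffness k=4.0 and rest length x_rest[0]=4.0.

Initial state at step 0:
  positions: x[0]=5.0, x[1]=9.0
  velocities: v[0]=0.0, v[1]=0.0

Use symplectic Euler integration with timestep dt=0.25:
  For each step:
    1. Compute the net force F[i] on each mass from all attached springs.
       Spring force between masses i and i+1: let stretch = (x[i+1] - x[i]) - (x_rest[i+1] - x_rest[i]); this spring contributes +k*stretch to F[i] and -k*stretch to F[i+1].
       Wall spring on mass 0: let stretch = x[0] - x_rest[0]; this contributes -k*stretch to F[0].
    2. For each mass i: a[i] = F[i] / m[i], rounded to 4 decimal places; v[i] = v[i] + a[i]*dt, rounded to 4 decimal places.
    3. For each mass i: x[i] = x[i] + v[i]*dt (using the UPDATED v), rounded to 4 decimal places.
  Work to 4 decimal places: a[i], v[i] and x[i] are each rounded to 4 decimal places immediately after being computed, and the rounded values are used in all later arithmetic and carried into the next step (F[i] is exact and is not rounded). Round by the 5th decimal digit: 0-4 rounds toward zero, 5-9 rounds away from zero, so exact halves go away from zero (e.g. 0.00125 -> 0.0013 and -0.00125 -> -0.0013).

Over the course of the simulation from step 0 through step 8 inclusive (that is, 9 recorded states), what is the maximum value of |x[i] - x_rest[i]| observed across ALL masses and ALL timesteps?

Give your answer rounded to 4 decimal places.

Answer: 1.1681

Derivation:
Step 0: x=[5.0000 9.0000] v=[0.0000 0.0000]
Step 1: x=[4.7500 9.0000] v=[-1.0000 0.0000]
Step 2: x=[4.3750 8.9375] v=[-1.5000 -0.2500]
Step 3: x=[4.0469 8.7344] v=[-1.3125 -0.8125]
Step 4: x=[3.8789 8.3594] v=[-0.6719 -1.5000]
Step 5: x=[3.8613 7.8643] v=[-0.0703 -1.9805]
Step 6: x=[3.8792 7.3684] v=[0.0714 -1.9835]
Step 7: x=[3.7996 7.0002] v=[-0.3186 -1.4727]
Step 8: x=[3.5702 6.8319] v=[-0.9176 -0.6733]
Max displacement = 1.1681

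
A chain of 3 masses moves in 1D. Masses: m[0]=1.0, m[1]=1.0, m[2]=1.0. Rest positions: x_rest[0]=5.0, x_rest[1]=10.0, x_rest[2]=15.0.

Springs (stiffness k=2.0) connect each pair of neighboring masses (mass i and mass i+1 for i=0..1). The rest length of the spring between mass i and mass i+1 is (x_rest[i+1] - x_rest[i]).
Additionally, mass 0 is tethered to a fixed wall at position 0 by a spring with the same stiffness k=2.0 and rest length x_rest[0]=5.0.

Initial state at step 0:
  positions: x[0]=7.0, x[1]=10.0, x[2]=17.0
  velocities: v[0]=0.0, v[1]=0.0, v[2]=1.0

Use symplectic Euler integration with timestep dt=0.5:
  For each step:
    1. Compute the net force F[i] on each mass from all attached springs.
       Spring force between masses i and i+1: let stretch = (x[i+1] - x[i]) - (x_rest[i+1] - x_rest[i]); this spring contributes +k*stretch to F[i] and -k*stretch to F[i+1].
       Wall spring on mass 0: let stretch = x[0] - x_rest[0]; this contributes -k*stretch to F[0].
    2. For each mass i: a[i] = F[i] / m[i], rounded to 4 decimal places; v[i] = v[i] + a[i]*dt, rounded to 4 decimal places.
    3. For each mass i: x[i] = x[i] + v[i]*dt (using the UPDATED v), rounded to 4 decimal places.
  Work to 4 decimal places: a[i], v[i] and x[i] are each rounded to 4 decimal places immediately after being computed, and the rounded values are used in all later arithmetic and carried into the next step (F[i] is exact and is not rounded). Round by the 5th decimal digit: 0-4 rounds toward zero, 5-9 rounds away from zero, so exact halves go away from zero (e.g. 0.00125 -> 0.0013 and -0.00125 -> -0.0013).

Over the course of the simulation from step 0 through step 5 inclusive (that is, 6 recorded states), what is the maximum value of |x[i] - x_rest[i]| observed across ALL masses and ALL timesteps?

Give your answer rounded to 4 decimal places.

Step 0: x=[7.0000 10.0000 17.0000] v=[0.0000 0.0000 1.0000]
Step 1: x=[5.0000 12.0000 16.5000] v=[-4.0000 4.0000 -1.0000]
Step 2: x=[4.0000 12.7500 16.2500] v=[-2.0000 1.5000 -0.5000]
Step 3: x=[5.3750 10.8750 16.7500] v=[2.7500 -3.7500 1.0000]
Step 4: x=[6.8125 9.1875 16.8125] v=[2.8750 -3.3750 0.1250]
Step 5: x=[6.0313 10.1250 15.5625] v=[-1.5625 1.8750 -2.5000]
Max displacement = 2.7500

Answer: 2.7500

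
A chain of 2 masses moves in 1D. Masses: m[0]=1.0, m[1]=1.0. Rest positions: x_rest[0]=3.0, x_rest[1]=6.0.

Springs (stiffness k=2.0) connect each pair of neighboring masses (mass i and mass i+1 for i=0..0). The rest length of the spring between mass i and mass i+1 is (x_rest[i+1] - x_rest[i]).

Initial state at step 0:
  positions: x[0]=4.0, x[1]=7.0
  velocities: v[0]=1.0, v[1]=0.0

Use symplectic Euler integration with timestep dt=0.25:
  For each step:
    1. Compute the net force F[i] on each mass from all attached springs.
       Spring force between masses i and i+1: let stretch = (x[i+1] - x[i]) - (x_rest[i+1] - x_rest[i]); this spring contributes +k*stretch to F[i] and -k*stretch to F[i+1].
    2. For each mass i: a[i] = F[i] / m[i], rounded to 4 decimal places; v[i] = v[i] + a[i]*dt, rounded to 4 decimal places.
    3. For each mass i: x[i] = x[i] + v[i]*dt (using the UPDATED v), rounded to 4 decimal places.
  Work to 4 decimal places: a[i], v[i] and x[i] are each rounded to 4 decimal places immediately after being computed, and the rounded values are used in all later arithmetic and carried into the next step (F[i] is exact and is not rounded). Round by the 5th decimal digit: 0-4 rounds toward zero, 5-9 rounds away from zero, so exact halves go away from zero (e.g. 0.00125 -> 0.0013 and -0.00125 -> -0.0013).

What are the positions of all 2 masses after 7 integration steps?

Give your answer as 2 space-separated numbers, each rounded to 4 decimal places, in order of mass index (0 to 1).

Answer: 4.7756 7.9747

Derivation:
Step 0: x=[4.0000 7.0000] v=[1.0000 0.0000]
Step 1: x=[4.2500 7.0000] v=[1.0000 0.0000]
Step 2: x=[4.4688 7.0313] v=[0.8750 0.1250]
Step 3: x=[4.6329 7.1173] v=[0.6563 0.3438]
Step 4: x=[4.7325 7.2677] v=[0.3985 0.6016]
Step 5: x=[4.7740 7.4762] v=[0.1661 0.8340]
Step 6: x=[4.7783 7.7219] v=[0.0172 0.9829]
Step 7: x=[4.7756 7.9747] v=[-0.0110 1.0111]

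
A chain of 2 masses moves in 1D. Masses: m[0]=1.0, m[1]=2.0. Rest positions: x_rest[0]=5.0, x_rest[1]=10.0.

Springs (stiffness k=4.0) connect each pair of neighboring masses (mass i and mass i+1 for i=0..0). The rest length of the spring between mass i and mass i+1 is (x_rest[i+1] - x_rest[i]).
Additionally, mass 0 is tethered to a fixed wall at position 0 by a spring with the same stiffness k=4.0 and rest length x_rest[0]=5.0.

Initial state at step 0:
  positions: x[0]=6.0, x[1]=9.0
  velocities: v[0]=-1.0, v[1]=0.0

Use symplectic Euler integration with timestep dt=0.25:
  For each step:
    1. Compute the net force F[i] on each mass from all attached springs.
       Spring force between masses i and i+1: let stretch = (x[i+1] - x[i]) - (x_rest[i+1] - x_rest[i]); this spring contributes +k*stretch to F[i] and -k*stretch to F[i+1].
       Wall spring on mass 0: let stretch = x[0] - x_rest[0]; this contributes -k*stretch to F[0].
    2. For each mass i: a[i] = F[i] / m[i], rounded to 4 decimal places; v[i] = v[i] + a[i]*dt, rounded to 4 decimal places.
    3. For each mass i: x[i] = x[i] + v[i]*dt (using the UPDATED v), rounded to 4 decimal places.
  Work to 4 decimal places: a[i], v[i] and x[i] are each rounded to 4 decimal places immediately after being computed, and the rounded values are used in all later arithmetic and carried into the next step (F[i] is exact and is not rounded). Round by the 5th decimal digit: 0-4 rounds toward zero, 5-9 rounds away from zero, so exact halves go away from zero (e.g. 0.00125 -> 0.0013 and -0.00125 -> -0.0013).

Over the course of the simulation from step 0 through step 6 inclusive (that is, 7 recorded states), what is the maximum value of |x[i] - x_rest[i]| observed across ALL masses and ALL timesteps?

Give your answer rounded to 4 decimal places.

Answer: 1.8828

Derivation:
Step 0: x=[6.0000 9.0000] v=[-1.0000 0.0000]
Step 1: x=[5.0000 9.2500] v=[-4.0000 1.0000]
Step 2: x=[3.8125 9.5938] v=[-4.7500 1.3750]
Step 3: x=[3.1172 9.8399] v=[-2.7812 0.9844]
Step 4: x=[3.3233 9.8707] v=[0.8243 0.1231]
Step 5: x=[4.3354 9.7081] v=[4.0484 -0.6506]
Step 6: x=[5.6068 9.4989] v=[5.0857 -0.8370]
Max displacement = 1.8828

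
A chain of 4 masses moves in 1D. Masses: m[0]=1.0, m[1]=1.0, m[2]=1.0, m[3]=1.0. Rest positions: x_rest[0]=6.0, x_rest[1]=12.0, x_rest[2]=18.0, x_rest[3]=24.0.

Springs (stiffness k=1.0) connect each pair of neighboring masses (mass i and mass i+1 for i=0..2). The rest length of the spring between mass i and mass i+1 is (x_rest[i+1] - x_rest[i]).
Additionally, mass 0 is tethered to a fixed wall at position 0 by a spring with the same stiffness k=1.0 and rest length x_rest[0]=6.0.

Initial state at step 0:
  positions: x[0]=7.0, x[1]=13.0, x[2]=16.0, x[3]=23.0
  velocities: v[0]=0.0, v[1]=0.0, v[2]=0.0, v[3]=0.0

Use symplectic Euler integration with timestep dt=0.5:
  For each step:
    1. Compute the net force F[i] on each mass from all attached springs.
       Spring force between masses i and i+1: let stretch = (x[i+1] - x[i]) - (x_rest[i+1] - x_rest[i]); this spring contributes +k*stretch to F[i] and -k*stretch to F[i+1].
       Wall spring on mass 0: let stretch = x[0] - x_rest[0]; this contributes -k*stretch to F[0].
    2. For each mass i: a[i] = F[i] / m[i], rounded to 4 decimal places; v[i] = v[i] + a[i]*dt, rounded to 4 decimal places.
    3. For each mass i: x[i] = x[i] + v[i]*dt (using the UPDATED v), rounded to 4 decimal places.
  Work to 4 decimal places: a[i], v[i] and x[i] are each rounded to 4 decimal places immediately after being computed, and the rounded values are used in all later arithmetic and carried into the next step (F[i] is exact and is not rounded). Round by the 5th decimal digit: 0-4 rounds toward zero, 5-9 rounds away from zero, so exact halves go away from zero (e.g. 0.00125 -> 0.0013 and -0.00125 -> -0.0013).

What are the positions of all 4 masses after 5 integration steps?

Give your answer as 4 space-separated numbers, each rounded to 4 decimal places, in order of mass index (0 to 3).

Answer: 4.2236 11.3878 17.4200 24.5090

Derivation:
Step 0: x=[7.0000 13.0000 16.0000 23.0000] v=[0.0000 0.0000 0.0000 0.0000]
Step 1: x=[6.7500 12.2500 17.0000 22.7500] v=[-0.5000 -1.5000 2.0000 -0.5000]
Step 2: x=[6.1875 11.3125 18.2500 22.5625] v=[-1.1250 -1.8750 2.5000 -0.3750]
Step 3: x=[5.3594 10.8281 18.8438 22.7969] v=[-1.6563 -0.9688 1.1875 0.4688]
Step 4: x=[4.5586 10.9805 18.4219 23.5431] v=[-1.6017 0.3047 -0.8438 1.4923]
Step 5: x=[4.2236 11.3878 17.4200 24.5090] v=[-0.6701 0.8145 -2.0039 1.9317]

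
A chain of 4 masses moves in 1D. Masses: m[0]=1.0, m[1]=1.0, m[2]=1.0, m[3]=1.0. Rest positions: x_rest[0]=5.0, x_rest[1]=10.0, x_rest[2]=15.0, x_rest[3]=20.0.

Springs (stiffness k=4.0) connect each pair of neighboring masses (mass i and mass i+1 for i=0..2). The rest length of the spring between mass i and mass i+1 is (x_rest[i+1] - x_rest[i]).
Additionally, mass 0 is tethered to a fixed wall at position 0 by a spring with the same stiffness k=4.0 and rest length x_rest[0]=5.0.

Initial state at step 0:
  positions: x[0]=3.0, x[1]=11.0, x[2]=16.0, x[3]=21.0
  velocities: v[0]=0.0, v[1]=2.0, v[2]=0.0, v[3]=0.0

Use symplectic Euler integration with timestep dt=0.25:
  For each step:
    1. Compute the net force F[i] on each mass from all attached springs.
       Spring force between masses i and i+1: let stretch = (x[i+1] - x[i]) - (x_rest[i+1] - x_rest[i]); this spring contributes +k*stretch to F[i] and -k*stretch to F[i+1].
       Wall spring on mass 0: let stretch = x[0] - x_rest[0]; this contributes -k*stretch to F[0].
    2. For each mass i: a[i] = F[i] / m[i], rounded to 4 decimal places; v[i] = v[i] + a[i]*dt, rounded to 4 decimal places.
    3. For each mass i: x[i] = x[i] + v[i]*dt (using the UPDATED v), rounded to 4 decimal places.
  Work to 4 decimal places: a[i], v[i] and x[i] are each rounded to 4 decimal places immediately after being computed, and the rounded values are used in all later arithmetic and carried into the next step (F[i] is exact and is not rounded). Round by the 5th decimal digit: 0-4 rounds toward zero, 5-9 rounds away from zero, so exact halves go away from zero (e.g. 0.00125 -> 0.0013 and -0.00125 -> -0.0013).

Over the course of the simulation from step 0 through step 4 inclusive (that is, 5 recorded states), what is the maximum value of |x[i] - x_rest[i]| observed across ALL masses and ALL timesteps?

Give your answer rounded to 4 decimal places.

Step 0: x=[3.0000 11.0000 16.0000 21.0000] v=[0.0000 2.0000 0.0000 0.0000]
Step 1: x=[4.2500 10.7500 16.0000 21.0000] v=[5.0000 -1.0000 0.0000 0.0000]
Step 2: x=[6.0625 10.1875 15.9375 21.0000] v=[7.2500 -2.2500 -0.2500 0.0000]
Step 3: x=[7.3906 10.0313 15.7031 20.9844] v=[5.3125 -0.6250 -0.9375 -0.0625]
Step 4: x=[7.5313 10.6328 15.3711 20.8985] v=[0.5626 2.4061 -1.3280 -0.3438]
Max displacement = 2.5313

Answer: 2.5313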